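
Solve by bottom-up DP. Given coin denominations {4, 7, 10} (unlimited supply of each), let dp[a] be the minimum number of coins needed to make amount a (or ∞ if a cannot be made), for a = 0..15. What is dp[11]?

2

 a  0  1  2  3  4  5  6  7  8  9 10 11 12 13 14 15
dp  0  -  -  -  1  -  -  1  2  -  1  2  3  -  2  3
(- denotes ∞ / unreachable)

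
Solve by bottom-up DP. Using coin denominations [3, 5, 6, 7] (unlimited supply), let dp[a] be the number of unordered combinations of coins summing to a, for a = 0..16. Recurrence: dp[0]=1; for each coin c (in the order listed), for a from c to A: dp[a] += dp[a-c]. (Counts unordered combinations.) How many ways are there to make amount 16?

after  coin     0     1     2     3     4     5     6     7     8     9    10    11    12    13    14    15    16
          3     1     0     0     1     0     0     1     0     0     1     0     0     1     0     0     1     0
          5     1     0     0     1     0     1     1     0     1     1     1     1     1     1     1     2     1
          6     1     0     0     1     0     1     2     0     1     2     1     2     3     1     2     4     2
          7     1     0     0     1     0     1     2     1     1     2     2     2     4     3     3     5     4

4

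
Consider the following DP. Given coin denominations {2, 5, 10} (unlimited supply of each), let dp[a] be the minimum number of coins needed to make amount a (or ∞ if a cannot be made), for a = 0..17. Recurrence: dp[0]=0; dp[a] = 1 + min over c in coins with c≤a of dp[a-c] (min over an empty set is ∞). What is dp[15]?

 a  0  1  2  3  4  5  6  7  8  9 10 11 12 13 14 15 16 17
dp  0  -  1  -  2  1  3  2  4  3  1  4  2  5  3  2  4  3
(- denotes ∞ / unreachable)

2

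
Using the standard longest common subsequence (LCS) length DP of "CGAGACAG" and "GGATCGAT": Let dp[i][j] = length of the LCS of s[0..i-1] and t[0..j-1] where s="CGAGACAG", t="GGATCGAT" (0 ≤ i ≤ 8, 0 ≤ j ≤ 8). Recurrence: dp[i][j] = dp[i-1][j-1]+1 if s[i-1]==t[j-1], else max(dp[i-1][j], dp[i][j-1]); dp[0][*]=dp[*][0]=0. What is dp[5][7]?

4

   ''  G  G  A  T  C  G  A  T
''  0  0  0  0  0  0  0  0  0
 C  0  0  0  0  0  1  1  1  1
 G  0  1  1  1  1  1  2  2  2
 A  0  1  1  2  2  2  2  3  3
 G  0  1  2  2  2  2  3  3  3
 A  0  1  2  3  3  3  3  4  4
 C  0  1  2  3  3  4  4  4  4
 A  0  1  2  3  3  4  4  5  5
 G  0  1  2  3  3  4  5  5  5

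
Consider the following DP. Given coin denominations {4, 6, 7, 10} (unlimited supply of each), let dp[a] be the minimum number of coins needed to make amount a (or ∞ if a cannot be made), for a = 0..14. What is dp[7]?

1

 a  0  1  2  3  4  5  6  7  8  9 10 11 12 13 14
dp  0  -  -  -  1  -  1  1  2  -  1  2  2  2  2
(- denotes ∞ / unreachable)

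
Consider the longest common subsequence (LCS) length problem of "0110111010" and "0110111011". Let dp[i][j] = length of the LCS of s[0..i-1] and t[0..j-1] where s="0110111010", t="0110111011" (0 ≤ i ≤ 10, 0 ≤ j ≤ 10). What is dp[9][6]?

   ''  0  1  1  0  1  1  1  0  1  1
''  0  0  0  0  0  0  0  0  0  0  0
 0  0  1  1  1  1  1  1  1  1  1  1
 1  0  1  2  2  2  2  2  2  2  2  2
 1  0  1  2  3  3  3  3  3  3  3  3
 0  0  1  2  3  4  4  4  4  4  4  4
 1  0  1  2  3  4  5  5  5  5  5  5
 1  0  1  2  3  4  5  6  6  6  6  6
 1  0  1  2  3  4  5  6  7  7  7  7
 0  0  1  2  3  4  5  6  7  8  8  8
 1  0  1  2  3  4  5  6  7  8  9  9
 0  0  1  2  3  4  5  6  7  8  9  9

6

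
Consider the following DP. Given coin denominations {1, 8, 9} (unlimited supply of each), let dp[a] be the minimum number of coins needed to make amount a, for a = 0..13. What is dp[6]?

6

 a  0  1  2  3  4  5  6  7  8  9 10 11 12 13
dp  0  1  2  3  4  5  6  7  1  1  2  3  4  5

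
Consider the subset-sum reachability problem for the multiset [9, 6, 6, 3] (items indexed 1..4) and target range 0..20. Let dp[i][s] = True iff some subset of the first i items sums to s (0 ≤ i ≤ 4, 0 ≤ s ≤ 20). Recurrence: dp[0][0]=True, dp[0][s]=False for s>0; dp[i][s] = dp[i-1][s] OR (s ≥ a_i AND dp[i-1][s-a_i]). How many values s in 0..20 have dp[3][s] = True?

i\s   0   1   2   3   4   5   6   7   8   9  10  11  12  13  14  15  16  17  18  19  20
  0   T   F   F   F   F   F   F   F   F   F   F   F   F   F   F   F   F   F   F   F   F
  1   T   F   F   F   F   F   F   F   F   T   F   F   F   F   F   F   F   F   F   F   F
  2   T   F   F   F   F   F   T   F   F   T   F   F   F   F   F   T   F   F   F   F   F
  3   T   F   F   F   F   F   T   F   F   T   F   F   T   F   F   T   F   F   F   F   F
  4   T   F   F   T   F   F   T   F   F   T   F   F   T   F   F   T   F   F   T   F   F

5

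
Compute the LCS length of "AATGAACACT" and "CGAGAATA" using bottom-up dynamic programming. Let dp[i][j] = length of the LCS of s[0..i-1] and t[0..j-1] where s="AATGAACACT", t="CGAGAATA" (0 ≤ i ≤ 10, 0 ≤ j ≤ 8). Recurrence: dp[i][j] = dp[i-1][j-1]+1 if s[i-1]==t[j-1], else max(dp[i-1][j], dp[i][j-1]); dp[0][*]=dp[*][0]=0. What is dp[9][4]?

   ''  C  G  A  G  A  A  T  A
''  0  0  0  0  0  0  0  0  0
 A  0  0  0  1  1  1  1  1  1
 A  0  0  0  1  1  2  2  2  2
 T  0  0  0  1  1  2  2  3  3
 G  0  0  1  1  2  2  2  3  3
 A  0  0  1  2  2  3  3  3  4
 A  0  0  1  2  2  3  4  4  4
 C  0  1  1  2  2  3  4  4  4
 A  0  1  1  2  2  3  4  4  5
 C  0  1  1  2  2  3  4  4  5
 T  0  1  1  2  2  3  4  5  5

2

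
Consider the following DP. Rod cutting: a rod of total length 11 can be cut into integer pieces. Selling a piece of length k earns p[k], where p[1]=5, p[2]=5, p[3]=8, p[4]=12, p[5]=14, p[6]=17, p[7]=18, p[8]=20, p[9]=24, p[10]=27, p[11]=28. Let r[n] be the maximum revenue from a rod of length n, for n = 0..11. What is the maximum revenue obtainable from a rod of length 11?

   n    0    1    2    3    4    5    6    7    8    9   10   11
r[n]    0    5   10   15   20   25   30   35   40   45   50   55

55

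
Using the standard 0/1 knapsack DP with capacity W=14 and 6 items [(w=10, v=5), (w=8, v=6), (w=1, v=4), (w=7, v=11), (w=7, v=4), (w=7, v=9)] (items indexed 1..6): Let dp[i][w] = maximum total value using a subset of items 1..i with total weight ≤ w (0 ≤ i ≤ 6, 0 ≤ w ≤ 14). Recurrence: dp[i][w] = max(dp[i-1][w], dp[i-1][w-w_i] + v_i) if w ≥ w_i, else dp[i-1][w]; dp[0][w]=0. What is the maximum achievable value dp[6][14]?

20

i\w   0   1   2   3   4   5   6   7   8   9  10  11  12  13  14
  0   0   0   0   0   0   0   0   0   0   0   0   0   0   0   0
  1   0   0   0   0   0   0   0   0   0   0   5   5   5   5   5
  2   0   0   0   0   0   0   0   0   6   6   6   6   6   6   6
  3   0   4   4   4   4   4   4   4   6  10  10  10  10  10  10
  4   0   4   4   4   4   4   4  11  15  15  15  15  15  15  15
  5   0   4   4   4   4   4   4  11  15  15  15  15  15  15  15
  6   0   4   4   4   4   4   4  11  15  15  15  15  15  15  20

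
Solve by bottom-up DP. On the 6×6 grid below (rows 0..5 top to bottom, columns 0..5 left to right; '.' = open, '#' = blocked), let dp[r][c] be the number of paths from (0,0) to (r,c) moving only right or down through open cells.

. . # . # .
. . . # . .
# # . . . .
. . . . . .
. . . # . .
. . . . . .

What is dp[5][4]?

8

r\c   0   1   2   3   4   5
  0   1   1   0   0   0   0
  1   1   2   2   0   0   0
  2   0   0   2   2   2   2
  3   0   0   2   4   6   8
  4   0   0   2   0   6  14
  5   0   0   2   2   8  22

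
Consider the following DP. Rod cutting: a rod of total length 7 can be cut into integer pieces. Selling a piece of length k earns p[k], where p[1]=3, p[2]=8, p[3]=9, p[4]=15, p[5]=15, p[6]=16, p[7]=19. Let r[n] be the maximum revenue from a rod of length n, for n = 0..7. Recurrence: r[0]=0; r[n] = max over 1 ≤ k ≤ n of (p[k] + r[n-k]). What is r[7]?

   n    0    1    2    3    4    5    6    7
r[n]    0    3    8   11   16   19   24   27

27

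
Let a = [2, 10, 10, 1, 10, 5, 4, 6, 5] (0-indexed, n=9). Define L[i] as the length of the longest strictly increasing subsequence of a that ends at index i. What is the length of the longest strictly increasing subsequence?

3

   i    0    1    2    3    4    5    6    7    8
a[i]    2   10   10    1   10    5    4    6    5
L[i]    1    2    2    1    2    2    2    3    3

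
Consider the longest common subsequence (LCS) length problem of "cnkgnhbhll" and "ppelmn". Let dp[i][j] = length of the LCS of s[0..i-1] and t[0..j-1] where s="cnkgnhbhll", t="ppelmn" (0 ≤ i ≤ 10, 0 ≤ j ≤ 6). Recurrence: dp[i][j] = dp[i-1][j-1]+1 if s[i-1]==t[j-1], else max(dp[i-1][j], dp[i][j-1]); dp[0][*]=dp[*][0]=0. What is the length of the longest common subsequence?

1

   ''  p  p  e  l  m  n
''  0  0  0  0  0  0  0
 c  0  0  0  0  0  0  0
 n  0  0  0  0  0  0  1
 k  0  0  0  0  0  0  1
 g  0  0  0  0  0  0  1
 n  0  0  0  0  0  0  1
 h  0  0  0  0  0  0  1
 b  0  0  0  0  0  0  1
 h  0  0  0  0  0  0  1
 l  0  0  0  0  1  1  1
 l  0  0  0  0  1  1  1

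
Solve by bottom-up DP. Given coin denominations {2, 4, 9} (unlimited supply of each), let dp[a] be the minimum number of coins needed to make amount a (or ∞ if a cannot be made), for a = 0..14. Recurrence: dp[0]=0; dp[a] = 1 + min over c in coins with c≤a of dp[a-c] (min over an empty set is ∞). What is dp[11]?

2

 a  0  1  2  3  4  5  6  7  8  9 10 11 12 13 14
dp  0  -  1  -  1  -  2  -  2  1  3  2  3  2  4
(- denotes ∞ / unreachable)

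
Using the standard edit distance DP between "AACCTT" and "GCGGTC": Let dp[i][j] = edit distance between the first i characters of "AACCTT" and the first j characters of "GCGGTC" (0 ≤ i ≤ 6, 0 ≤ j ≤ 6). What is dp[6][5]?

4

   ''  G  C  G  G  T  C
''  0  1  2  3  4  5  6
 A  1  1  2  3  4  5  6
 A  2  2  2  3  4  5  6
 C  3  3  2  3  4  5  5
 C  4  4  3  3  4  5  5
 T  5  5  4  4  4  4  5
 T  6  6  5  5  5  4  5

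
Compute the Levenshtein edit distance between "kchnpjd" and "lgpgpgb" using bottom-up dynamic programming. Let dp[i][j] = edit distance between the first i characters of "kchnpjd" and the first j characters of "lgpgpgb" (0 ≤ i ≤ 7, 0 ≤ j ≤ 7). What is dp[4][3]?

4

   ''  l  g  p  g  p  g  b
''  0  1  2  3  4  5  6  7
 k  1  1  2  3  4  5  6  7
 c  2  2  2  3  4  5  6  7
 h  3  3  3  3  4  5  6  7
 n  4  4  4  4  4  5  6  7
 p  5  5  5  4  5  4  5  6
 j  6  6  6  5  5  5  5  6
 d  7  7  7  6  6  6  6  6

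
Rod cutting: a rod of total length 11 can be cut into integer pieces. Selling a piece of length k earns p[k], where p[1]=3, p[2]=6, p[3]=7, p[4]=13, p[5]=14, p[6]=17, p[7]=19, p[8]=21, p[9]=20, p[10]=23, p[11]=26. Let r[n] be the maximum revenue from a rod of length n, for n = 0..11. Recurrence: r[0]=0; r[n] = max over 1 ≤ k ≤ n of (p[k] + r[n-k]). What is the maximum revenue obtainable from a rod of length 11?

35

   n    0    1    2    3    4    5    6    7    8    9   10   11
r[n]    0    3    6    9   13   16   19   22   26   29   32   35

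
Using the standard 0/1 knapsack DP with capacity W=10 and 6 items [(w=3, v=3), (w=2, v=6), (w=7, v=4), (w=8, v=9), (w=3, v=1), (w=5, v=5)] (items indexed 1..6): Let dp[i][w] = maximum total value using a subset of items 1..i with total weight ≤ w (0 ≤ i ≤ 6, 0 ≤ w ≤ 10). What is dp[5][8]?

i\w   0   1   2   3   4   5   6   7   8   9  10
  0   0   0   0   0   0   0   0   0   0   0   0
  1   0   0   0   3   3   3   3   3   3   3   3
  2   0   0   6   6   6   9   9   9   9   9   9
  3   0   0   6   6   6   9   9   9   9  10  10
  4   0   0   6   6   6   9   9   9   9  10  15
  5   0   0   6   6   6   9   9   9  10  10  15
  6   0   0   6   6   6   9   9  11  11  11  15

10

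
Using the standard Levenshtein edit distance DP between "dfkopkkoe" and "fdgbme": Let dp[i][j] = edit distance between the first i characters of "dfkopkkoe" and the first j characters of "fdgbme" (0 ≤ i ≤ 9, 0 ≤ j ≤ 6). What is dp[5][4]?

   ''  f  d  g  b  m  e
''  0  1  2  3  4  5  6
 d  1  1  1  2  3  4  5
 f  2  1  2  2  3  4  5
 k  3  2  2  3  3  4  5
 o  4  3  3  3  4  4  5
 p  5  4  4  4  4  5  5
 k  6  5  5  5  5  5  6
 k  7  6  6  6  6  6  6
 o  8  7  7  7  7  7  7
 e  9  8  8  8  8  8  7

4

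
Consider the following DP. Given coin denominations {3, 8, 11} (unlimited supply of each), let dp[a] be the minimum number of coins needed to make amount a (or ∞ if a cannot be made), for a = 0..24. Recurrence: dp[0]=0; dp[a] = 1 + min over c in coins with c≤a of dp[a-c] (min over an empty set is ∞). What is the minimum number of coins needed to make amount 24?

 a  0  1  2  3  4  5  6  7  8  9 10 11 12 13 14 15 16 17 18 19 20 21 22 23 24
dp  0  -  -  1  -  -  2  -  1  3  -  1  4  -  2  5  2  3  6  2  4  7  2  5  3
(- denotes ∞ / unreachable)

3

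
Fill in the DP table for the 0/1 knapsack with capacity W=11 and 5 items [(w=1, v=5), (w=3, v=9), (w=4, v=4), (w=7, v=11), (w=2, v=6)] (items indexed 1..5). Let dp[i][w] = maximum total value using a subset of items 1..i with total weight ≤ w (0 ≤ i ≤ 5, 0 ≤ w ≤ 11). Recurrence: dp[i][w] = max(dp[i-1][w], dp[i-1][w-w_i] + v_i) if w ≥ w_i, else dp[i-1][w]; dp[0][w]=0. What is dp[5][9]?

i\w   0   1   2   3   4   5   6   7   8   9  10  11
  0   0   0   0   0   0   0   0   0   0   0   0   0
  1   0   5   5   5   5   5   5   5   5   5   5   5
  2   0   5   5   9  14  14  14  14  14  14  14  14
  3   0   5   5   9  14  14  14  14  18  18  18  18
  4   0   5   5   9  14  14  14  14  18  18  20  25
  5   0   5   6  11  14  15  20  20  20  20  24  25

20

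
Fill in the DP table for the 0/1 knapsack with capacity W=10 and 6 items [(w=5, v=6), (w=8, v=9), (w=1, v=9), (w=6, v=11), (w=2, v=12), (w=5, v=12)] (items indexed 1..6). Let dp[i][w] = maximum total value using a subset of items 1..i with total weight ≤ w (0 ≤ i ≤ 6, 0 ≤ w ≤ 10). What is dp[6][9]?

i\w   0   1   2   3   4   5   6   7   8   9  10
  0   0   0   0   0   0   0   0   0   0   0   0
  1   0   0   0   0   0   6   6   6   6   6   6
  2   0   0   0   0   0   6   6   6   9   9   9
  3   0   9   9   9   9   9  15  15  15  18  18
  4   0   9   9   9   9   9  15  20  20  20  20
  5   0   9  12  21  21  21  21  21  27  32  32
  6   0   9  12  21  21  21  21  24  33  33  33

33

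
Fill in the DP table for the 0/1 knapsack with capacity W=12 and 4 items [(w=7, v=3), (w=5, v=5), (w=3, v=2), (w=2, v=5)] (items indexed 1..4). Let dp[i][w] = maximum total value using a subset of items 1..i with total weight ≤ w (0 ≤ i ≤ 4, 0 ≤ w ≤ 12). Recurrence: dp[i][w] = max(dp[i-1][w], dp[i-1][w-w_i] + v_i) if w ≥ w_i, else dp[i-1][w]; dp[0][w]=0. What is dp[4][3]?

5

i\w   0   1   2   3   4   5   6   7   8   9  10  11  12
  0   0   0   0   0   0   0   0   0   0   0   0   0   0
  1   0   0   0   0   0   0   0   3   3   3   3   3   3
  2   0   0   0   0   0   5   5   5   5   5   5   5   8
  3   0   0   0   2   2   5   5   5   7   7   7   7   8
  4   0   0   5   5   5   7   7  10  10  10  12  12  12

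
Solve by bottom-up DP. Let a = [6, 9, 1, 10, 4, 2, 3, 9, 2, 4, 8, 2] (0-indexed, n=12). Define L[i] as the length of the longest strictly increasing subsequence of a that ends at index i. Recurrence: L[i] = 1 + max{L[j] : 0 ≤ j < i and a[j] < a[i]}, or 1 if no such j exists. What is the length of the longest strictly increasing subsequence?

   i    0    1    2    3    4    5    6    7    8    9   10   11
a[i]    6    9    1   10    4    2    3    9    2    4    8    2
L[i]    1    2    1    3    2    2    3    4    2    4    5    2

5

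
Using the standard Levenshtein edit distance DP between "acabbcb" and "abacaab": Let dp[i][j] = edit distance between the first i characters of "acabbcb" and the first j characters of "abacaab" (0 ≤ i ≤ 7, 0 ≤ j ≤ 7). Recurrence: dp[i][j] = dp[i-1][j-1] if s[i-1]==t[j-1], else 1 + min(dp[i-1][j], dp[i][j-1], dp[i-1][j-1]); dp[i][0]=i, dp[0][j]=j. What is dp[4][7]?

3

   ''  a  b  a  c  a  a  b
''  0  1  2  3  4  5  6  7
 a  1  0  1  2  3  4  5  6
 c  2  1  1  2  2  3  4  5
 a  3  2  2  1  2  2  3  4
 b  4  3  2  2  2  3  3  3
 b  5  4  3  3  3  3  4  3
 c  6  5  4  4  3  4  4  4
 b  7  6  5  5  4  4  5  4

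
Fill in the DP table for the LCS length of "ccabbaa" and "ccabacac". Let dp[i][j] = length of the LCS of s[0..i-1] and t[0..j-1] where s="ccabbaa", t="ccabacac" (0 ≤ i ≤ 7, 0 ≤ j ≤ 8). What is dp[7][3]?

   ''  c  c  a  b  a  c  a  c
''  0  0  0  0  0  0  0  0  0
 c  0  1  1  1  1  1  1  1  1
 c  0  1  2  2  2  2  2  2  2
 a  0  1  2  3  3  3  3  3  3
 b  0  1  2  3  4  4  4  4  4
 b  0  1  2  3  4  4  4  4  4
 a  0  1  2  3  4  5  5  5  5
 a  0  1  2  3  4  5  5  6  6

3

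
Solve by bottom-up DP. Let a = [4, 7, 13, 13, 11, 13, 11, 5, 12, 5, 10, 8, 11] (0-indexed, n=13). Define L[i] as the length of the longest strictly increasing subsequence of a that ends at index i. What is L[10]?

   i    0    1    2    3    4    5    6    7    8    9   10   11   12
a[i]    4    7   13   13   11   13   11    5   12    5   10    8   11
L[i]    1    2    3    3    3    4    3    2    4    2    3    3    4

3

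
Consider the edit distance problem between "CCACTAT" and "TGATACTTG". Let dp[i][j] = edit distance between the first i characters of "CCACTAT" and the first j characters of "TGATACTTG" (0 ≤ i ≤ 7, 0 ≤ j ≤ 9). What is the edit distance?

   ''  T  G  A  T  A  C  T  T  G
''  0  1  2  3  4  5  6  7  8  9
 C  1  1  2  3  4  5  5  6  7  8
 C  2  2  2  3  4  5  5  6  7  8
 A  3  3  3  2  3  4  5  6  7  8
 C  4  4  4  3  3  4  4  5  6  7
 T  5  4  5  4  3  4  5  4  5  6
 A  6  5  5  5  4  3  4  5  5  6
 T  7  6  6  6  5  4  4  4  5  6

6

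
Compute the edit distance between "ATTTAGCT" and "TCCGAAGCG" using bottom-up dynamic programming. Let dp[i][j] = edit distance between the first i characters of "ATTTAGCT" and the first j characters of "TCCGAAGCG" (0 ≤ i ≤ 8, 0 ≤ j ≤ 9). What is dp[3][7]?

6

   ''  T  C  C  G  A  A  G  C  G
''  0  1  2  3  4  5  6  7  8  9
 A  1  1  2  3  4  4  5  6  7  8
 T  2  1  2  3  4  5  5  6  7  8
 T  3  2  2  3  4  5  6  6  7  8
 T  4  3  3  3  4  5  6  7  7  8
 A  5  4  4  4  4  4  5  6  7  8
 G  6  5  5  5  4  5  5  5  6  7
 C  7  6  5  5  5  5  6  6  5  6
 T  8  7  6  6  6  6  6  7  6  6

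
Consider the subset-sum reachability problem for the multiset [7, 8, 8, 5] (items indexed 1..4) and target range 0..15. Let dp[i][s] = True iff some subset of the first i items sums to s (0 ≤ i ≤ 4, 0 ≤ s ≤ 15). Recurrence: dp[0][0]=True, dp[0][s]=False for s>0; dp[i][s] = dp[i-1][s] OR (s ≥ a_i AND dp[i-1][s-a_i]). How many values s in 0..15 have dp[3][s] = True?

4

i\s   0   1   2   3   4   5   6   7   8   9  10  11  12  13  14  15
  0   T   F   F   F   F   F   F   F   F   F   F   F   F   F   F   F
  1   T   F   F   F   F   F   F   T   F   F   F   F   F   F   F   F
  2   T   F   F   F   F   F   F   T   T   F   F   F   F   F   F   T
  3   T   F   F   F   F   F   F   T   T   F   F   F   F   F   F   T
  4   T   F   F   F   F   T   F   T   T   F   F   F   T   T   F   T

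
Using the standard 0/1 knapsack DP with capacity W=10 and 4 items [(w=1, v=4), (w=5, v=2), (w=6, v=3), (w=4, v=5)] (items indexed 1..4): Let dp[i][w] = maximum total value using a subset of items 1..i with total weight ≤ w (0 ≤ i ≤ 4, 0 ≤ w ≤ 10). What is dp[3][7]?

i\w   0   1   2   3   4   5   6   7   8   9  10
  0   0   0   0   0   0   0   0   0   0   0   0
  1   0   4   4   4   4   4   4   4   4   4   4
  2   0   4   4   4   4   4   6   6   6   6   6
  3   0   4   4   4   4   4   6   7   7   7   7
  4   0   4   4   4   5   9   9   9   9   9  11

7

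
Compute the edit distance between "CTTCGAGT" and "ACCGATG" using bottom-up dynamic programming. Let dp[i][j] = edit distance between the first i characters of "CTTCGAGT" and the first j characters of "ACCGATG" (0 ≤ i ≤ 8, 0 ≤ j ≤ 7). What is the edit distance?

   ''  A  C  C  G  A  T  G
''  0  1  2  3  4  5  6  7
 C  1  1  1  2  3  4  5  6
 T  2  2  2  2  3  4  4  5
 T  3  3  3  3  3  4  4  5
 C  4  4  3  3  4  4  5  5
 G  5  5  4  4  3  4  5  5
 A  6  5  5  5  4  3  4  5
 G  7  6  6  6  5  4  4  4
 T  8  7  7  7  6  5  4  5

5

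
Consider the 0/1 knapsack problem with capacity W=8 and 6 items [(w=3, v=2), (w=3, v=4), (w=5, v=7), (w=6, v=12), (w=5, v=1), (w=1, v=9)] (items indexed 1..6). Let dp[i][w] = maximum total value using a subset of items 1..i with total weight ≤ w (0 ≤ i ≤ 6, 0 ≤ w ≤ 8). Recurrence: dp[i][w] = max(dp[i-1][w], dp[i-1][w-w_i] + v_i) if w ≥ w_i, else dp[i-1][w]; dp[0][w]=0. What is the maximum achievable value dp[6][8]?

21

i\w   0   1   2   3   4   5   6   7   8
  0   0   0   0   0   0   0   0   0   0
  1   0   0   0   2   2   2   2   2   2
  2   0   0   0   4   4   4   6   6   6
  3   0   0   0   4   4   7   7   7  11
  4   0   0   0   4   4   7  12  12  12
  5   0   0   0   4   4   7  12  12  12
  6   0   9   9   9  13  13  16  21  21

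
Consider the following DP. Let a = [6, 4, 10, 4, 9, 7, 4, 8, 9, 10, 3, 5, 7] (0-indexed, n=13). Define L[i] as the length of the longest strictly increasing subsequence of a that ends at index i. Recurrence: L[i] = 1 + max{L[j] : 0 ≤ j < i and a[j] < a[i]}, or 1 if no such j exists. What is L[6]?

   i    0    1    2    3    4    5    6    7    8    9   10   11   12
a[i]    6    4   10    4    9    7    4    8    9   10    3    5    7
L[i]    1    1    2    1    2    2    1    3    4    5    1    2    3

1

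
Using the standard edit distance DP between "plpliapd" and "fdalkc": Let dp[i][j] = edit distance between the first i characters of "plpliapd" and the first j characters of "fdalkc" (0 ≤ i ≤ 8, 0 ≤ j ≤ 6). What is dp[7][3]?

   ''  f  d  a  l  k  c
''  0  1  2  3  4  5  6
 p  1  1  2  3  4  5  6
 l  2  2  2  3  3  4  5
 p  3  3  3  3  4  4  5
 l  4  4  4  4  3  4  5
 i  5  5  5  5  4  4  5
 a  6  6  6  5  5  5  5
 p  7  7  7  6  6  6  6
 d  8  8  7  7  7  7  7

6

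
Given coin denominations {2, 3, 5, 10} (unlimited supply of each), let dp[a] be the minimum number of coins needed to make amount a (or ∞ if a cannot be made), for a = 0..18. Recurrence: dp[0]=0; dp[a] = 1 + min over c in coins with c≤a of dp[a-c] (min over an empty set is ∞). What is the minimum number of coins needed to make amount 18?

3

 a  0  1  2  3  4  5  6  7  8  9 10 11 12 13 14 15 16 17 18
dp  0  -  1  1  2  1  2  2  2  3  1  3  2  2  3  2  3  3  3
(- denotes ∞ / unreachable)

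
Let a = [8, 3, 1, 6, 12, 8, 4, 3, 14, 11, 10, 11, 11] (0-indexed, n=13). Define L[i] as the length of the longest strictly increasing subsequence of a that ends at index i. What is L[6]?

2

   i    0    1    2    3    4    5    6    7    8    9   10   11   12
a[i]    8    3    1    6   12    8    4    3   14   11   10   11   11
L[i]    1    1    1    2    3    3    2    2    4    4    4    5    5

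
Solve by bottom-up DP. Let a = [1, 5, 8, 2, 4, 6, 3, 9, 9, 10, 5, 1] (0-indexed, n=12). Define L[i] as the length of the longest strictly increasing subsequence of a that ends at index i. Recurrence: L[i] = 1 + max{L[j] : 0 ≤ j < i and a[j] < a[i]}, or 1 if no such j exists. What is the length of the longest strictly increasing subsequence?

6

   i    0    1    2    3    4    5    6    7    8    9   10   11
a[i]    1    5    8    2    4    6    3    9    9   10    5    1
L[i]    1    2    3    2    3    4    3    5    5    6    4    1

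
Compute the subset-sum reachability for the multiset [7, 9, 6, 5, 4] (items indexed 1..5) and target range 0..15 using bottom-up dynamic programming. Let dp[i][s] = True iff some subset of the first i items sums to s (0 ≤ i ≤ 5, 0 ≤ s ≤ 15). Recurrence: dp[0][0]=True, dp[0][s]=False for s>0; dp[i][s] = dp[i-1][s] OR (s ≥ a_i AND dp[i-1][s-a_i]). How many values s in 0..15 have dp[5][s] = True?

12

i\s   0   1   2   3   4   5   6   7   8   9  10  11  12  13  14  15
  0   T   F   F   F   F   F   F   F   F   F   F   F   F   F   F   F
  1   T   F   F   F   F   F   F   T   F   F   F   F   F   F   F   F
  2   T   F   F   F   F   F   F   T   F   T   F   F   F   F   F   F
  3   T   F   F   F   F   F   T   T   F   T   F   F   F   T   F   T
  4   T   F   F   F   F   T   T   T   F   T   F   T   T   T   T   T
  5   T   F   F   F   T   T   T   T   F   T   T   T   T   T   T   T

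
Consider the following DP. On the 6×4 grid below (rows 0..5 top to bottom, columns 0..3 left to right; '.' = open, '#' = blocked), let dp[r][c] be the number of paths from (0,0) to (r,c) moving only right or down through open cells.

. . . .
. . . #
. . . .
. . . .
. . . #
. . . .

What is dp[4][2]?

r\c   0   1   2   3
  0   1   1   1   1
  1   1   2   3   0
  2   1   3   6   6
  3   1   4  10  16
  4   1   5  15   0
  5   1   6  21  21

15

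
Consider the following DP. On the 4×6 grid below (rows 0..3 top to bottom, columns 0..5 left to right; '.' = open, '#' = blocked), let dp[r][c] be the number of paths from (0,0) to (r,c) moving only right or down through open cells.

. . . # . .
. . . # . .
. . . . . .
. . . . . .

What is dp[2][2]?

r\c   0   1   2   3   4   5
  0   1   1   1   0   0   0
  1   1   2   3   0   0   0
  2   1   3   6   6   6   6
  3   1   4  10  16  22  28

6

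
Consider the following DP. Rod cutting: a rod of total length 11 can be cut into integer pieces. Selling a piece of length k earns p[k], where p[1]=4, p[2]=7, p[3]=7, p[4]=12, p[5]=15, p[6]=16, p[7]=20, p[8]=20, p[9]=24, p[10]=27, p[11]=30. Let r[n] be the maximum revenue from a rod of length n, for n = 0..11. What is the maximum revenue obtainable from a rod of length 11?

   n    0    1    2    3    4    5    6    7    8    9   10   11
r[n]    0    4    8   12   16   20   24   28   32   36   40   44

44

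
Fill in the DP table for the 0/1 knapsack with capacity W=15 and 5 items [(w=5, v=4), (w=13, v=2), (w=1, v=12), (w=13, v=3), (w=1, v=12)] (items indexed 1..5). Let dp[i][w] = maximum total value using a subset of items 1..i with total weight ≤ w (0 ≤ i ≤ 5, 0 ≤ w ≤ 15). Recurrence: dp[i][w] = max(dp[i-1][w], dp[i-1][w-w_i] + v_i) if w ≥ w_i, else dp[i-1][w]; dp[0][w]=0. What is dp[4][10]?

16

i\w   0   1   2   3   4   5   6   7   8   9  10  11  12  13  14  15
  0   0   0   0   0   0   0   0   0   0   0   0   0   0   0   0   0
  1   0   0   0   0   0   4   4   4   4   4   4   4   4   4   4   4
  2   0   0   0   0   0   4   4   4   4   4   4   4   4   4   4   4
  3   0  12  12  12  12  12  16  16  16  16  16  16  16  16  16  16
  4   0  12  12  12  12  12  16  16  16  16  16  16  16  16  16  16
  5   0  12  24  24  24  24  24  28  28  28  28  28  28  28  28  28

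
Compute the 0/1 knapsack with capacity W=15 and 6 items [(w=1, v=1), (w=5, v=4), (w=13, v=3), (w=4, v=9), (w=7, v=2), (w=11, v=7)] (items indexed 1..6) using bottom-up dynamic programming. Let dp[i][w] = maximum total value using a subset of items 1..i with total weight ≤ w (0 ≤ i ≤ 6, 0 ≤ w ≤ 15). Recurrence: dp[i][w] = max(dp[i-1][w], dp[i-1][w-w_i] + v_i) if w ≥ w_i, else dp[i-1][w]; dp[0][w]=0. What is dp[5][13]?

14

i\w   0   1   2   3   4   5   6   7   8   9  10  11  12  13  14  15
  0   0   0   0   0   0   0   0   0   0   0   0   0   0   0   0   0
  1   0   1   1   1   1   1   1   1   1   1   1   1   1   1   1   1
  2   0   1   1   1   1   4   5   5   5   5   5   5   5   5   5   5
  3   0   1   1   1   1   4   5   5   5   5   5   5   5   5   5   5
  4   0   1   1   1   9  10  10  10  10  13  14  14  14  14  14  14
  5   0   1   1   1   9  10  10  10  10  13  14  14  14  14  14  14
  6   0   1   1   1   9  10  10  10  10  13  14  14  14  14  14  16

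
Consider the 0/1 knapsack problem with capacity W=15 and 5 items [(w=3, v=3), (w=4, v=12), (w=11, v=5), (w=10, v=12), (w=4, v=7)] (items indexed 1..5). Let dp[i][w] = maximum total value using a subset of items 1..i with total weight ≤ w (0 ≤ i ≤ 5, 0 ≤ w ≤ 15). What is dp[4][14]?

24

i\w   0   1   2   3   4   5   6   7   8   9  10  11  12  13  14  15
  0   0   0   0   0   0   0   0   0   0   0   0   0   0   0   0   0
  1   0   0   0   3   3   3   3   3   3   3   3   3   3   3   3   3
  2   0   0   0   3  12  12  12  15  15  15  15  15  15  15  15  15
  3   0   0   0   3  12  12  12  15  15  15  15  15  15  15  15  17
  4   0   0   0   3  12  12  12  15  15  15  15  15  15  15  24  24
  5   0   0   0   3  12  12  12  15  19  19  19  22  22  22  24  24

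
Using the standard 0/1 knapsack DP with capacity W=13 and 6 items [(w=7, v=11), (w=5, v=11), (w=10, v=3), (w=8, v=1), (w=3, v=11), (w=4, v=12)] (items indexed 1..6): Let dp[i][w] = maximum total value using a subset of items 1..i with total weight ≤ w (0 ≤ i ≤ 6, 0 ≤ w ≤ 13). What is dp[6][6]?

12

i\w   0   1   2   3   4   5   6   7   8   9  10  11  12  13
  0   0   0   0   0   0   0   0   0   0   0   0   0   0   0
  1   0   0   0   0   0   0   0  11  11  11  11  11  11  11
  2   0   0   0   0   0  11  11  11  11  11  11  11  22  22
  3   0   0   0   0   0  11  11  11  11  11  11  11  22  22
  4   0   0   0   0   0  11  11  11  11  11  11  11  22  22
  5   0   0   0  11  11  11  11  11  22  22  22  22  22  22
  6   0   0   0  11  12  12  12  23  23  23  23  23  34  34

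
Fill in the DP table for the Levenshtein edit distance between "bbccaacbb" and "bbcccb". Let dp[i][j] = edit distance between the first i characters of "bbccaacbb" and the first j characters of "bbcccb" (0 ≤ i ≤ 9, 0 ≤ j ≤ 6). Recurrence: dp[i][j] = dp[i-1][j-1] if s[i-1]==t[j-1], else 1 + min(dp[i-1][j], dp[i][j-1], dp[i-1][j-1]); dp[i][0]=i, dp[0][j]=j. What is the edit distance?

   ''  b  b  c  c  c  b
''  0  1  2  3  4  5  6
 b  1  0  1  2  3  4  5
 b  2  1  0  1  2  3  4
 c  3  2  1  0  1  2  3
 c  4  3  2  1  0  1  2
 a  5  4  3  2  1  1  2
 a  6  5  4  3  2  2  2
 c  7  6  5  4  3  2  3
 b  8  7  6  5  4  3  2
 b  9  8  7  6  5  4  3

3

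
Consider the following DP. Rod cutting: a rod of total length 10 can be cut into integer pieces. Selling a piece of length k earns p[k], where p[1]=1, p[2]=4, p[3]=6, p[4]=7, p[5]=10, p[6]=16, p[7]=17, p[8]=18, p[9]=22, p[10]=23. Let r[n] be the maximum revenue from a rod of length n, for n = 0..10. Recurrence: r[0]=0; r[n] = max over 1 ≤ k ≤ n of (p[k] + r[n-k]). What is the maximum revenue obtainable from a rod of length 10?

   n    0    1    2    3    4    5    6    7    8    9   10
r[n]    0    1    4    6    8   10   16   17   20   22   24

24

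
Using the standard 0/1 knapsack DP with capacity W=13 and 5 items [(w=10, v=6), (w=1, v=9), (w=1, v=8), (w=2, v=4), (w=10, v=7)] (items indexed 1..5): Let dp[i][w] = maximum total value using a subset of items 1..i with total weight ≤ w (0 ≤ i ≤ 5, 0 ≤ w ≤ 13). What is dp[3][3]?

i\w   0   1   2   3   4   5   6   7   8   9  10  11  12  13
  0   0   0   0   0   0   0   0   0   0   0   0   0   0   0
  1   0   0   0   0   0   0   0   0   0   0   6   6   6   6
  2   0   9   9   9   9   9   9   9   9   9   9  15  15  15
  3   0   9  17  17  17  17  17  17  17  17  17  17  23  23
  4   0   9  17  17  21  21  21  21  21  21  21  21  23  23
  5   0   9  17  17  21  21  21  21  21  21  21  21  24  24

17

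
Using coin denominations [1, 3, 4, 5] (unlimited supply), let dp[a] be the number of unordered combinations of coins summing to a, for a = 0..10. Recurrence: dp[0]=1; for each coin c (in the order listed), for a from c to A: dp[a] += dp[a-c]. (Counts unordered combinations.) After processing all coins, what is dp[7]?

6

after  coin     0     1     2     3     4     5     6     7     8     9    10
          1     1     1     1     1     1     1     1     1     1     1     1
          3     1     1     1     2     2     2     3     3     3     4     4
          4     1     1     1     2     3     3     4     5     6     7     8
          5     1     1     1     2     3     4     5     6     8    10    12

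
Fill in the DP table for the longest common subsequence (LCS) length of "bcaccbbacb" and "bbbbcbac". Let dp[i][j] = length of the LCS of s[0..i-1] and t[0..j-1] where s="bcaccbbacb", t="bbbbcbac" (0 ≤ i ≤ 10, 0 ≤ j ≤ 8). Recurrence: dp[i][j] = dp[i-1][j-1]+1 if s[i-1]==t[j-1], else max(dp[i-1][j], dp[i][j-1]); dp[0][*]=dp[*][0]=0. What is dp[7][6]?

3

   ''  b  b  b  b  c  b  a  c
''  0  0  0  0  0  0  0  0  0
 b  0  1  1  1  1  1  1  1  1
 c  0  1  1  1  1  2  2  2  2
 a  0  1  1  1  1  2  2  3  3
 c  0  1  1  1  1  2  2  3  4
 c  0  1  1  1  1  2  2  3  4
 b  0  1  2  2  2  2  3  3  4
 b  0  1  2  3  3  3  3  3  4
 a  0  1  2  3  3  3  3  4  4
 c  0  1  2  3  3  4  4  4  5
 b  0  1  2  3  4  4  5  5  5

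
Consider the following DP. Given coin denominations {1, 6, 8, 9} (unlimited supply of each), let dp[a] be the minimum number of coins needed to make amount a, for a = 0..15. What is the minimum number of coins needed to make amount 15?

 a  0  1  2  3  4  5  6  7  8  9 10 11 12 13 14 15
dp  0  1  2  3  4  5  1  2  1  1  2  3  2  3  2  2

2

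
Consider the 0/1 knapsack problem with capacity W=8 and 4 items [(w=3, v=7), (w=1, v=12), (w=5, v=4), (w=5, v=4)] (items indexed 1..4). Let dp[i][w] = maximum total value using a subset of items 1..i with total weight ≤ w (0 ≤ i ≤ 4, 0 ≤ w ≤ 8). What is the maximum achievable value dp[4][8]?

19

i\w   0   1   2   3   4   5   6   7   8
  0   0   0   0   0   0   0   0   0   0
  1   0   0   0   7   7   7   7   7   7
  2   0  12  12  12  19  19  19  19  19
  3   0  12  12  12  19  19  19  19  19
  4   0  12  12  12  19  19  19  19  19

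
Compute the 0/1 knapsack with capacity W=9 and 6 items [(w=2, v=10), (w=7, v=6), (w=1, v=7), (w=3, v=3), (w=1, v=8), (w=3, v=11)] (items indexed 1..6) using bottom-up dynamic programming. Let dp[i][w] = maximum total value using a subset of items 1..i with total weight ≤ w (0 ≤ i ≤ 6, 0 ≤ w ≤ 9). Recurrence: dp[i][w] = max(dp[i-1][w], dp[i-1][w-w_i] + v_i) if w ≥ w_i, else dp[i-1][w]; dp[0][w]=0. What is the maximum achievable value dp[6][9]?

36

i\w   0   1   2   3   4   5   6   7   8   9
  0   0   0   0   0   0   0   0   0   0   0
  1   0   0  10  10  10  10  10  10  10  10
  2   0   0  10  10  10  10  10  10  10  16
  3   0   7  10  17  17  17  17  17  17  17
  4   0   7  10  17  17  17  20  20  20  20
  5   0   8  15  18  25  25  25  28  28  28
  6   0   8  15  18  25  26  29  36  36  36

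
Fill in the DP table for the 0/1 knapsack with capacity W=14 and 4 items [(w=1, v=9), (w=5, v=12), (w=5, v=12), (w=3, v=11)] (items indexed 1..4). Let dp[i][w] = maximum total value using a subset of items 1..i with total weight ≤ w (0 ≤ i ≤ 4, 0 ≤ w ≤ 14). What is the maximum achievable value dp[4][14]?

44

i\w   0   1   2   3   4   5   6   7   8   9  10  11  12  13  14
  0   0   0   0   0   0   0   0   0   0   0   0   0   0   0   0
  1   0   9   9   9   9   9   9   9   9   9   9   9   9   9   9
  2   0   9   9   9   9  12  21  21  21  21  21  21  21  21  21
  3   0   9   9   9   9  12  21  21  21  21  24  33  33  33  33
  4   0   9   9  11  20  20  21  21  23  32  32  33  33  35  44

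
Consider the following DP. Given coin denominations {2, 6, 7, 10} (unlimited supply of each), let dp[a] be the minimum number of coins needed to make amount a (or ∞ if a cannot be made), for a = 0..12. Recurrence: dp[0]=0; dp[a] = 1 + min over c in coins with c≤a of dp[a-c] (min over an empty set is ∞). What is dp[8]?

2

 a  0  1  2  3  4  5  6  7  8  9 10 11 12
dp  0  -  1  -  2  -  1  1  2  2  1  3  2
(- denotes ∞ / unreachable)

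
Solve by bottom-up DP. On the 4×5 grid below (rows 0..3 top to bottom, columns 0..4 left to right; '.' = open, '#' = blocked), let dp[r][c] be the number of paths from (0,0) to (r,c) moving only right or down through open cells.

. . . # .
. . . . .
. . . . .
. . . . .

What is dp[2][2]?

6

r\c   0   1   2   3   4
  0   1   1   1   0   0
  1   1   2   3   3   3
  2   1   3   6   9  12
  3   1   4  10  19  31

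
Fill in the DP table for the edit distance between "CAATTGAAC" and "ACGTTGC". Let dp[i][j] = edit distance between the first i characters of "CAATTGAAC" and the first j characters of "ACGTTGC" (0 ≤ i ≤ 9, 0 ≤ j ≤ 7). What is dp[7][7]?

4

   ''  A  C  G  T  T  G  C
''  0  1  2  3  4  5  6  7
 C  1  1  1  2  3  4  5  6
 A  2  1  2  2  3  4  5  6
 A  3  2  2  3  3  4  5  6
 T  4  3  3  3  3  3  4  5
 T  5  4  4  4  3  3  4  5
 G  6  5  5  4  4  4  3  4
 A  7  6  6  5  5  5  4  4
 A  8  7  7  6  6  6  5  5
 C  9  8  7  7  7  7  6  5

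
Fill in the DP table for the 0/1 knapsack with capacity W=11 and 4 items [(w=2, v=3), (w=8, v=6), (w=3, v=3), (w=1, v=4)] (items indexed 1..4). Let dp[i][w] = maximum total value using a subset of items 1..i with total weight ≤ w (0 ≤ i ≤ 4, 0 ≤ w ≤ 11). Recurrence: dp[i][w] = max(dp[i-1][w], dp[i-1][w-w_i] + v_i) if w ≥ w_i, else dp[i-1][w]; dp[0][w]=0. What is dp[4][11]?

13

i\w   0   1   2   3   4   5   6   7   8   9  10  11
  0   0   0   0   0   0   0   0   0   0   0   0   0
  1   0   0   3   3   3   3   3   3   3   3   3   3
  2   0   0   3   3   3   3   3   3   6   6   9   9
  3   0   0   3   3   3   6   6   6   6   6   9   9
  4   0   4   4   7   7   7  10  10  10  10  10  13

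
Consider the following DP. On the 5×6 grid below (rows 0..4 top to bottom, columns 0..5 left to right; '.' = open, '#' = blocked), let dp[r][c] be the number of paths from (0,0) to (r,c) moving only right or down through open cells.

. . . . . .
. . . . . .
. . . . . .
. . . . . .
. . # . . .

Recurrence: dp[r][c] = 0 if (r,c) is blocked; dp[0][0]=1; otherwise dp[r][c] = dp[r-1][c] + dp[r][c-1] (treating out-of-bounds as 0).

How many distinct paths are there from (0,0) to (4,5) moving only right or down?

r\c   0   1   2   3   4   5
  0   1   1   1   1   1   1
  1   1   2   3   4   5   6
  2   1   3   6  10  15  21
  3   1   4  10  20  35  56
  4   1   5   0  20  55 111

111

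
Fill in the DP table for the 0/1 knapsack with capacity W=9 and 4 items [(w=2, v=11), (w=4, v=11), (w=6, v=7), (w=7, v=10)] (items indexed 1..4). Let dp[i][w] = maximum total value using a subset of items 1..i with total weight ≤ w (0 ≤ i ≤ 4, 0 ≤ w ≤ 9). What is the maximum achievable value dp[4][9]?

i\w   0   1   2   3   4   5   6   7   8   9
  0   0   0   0   0   0   0   0   0   0   0
  1   0   0  11  11  11  11  11  11  11  11
  2   0   0  11  11  11  11  22  22  22  22
  3   0   0  11  11  11  11  22  22  22  22
  4   0   0  11  11  11  11  22  22  22  22

22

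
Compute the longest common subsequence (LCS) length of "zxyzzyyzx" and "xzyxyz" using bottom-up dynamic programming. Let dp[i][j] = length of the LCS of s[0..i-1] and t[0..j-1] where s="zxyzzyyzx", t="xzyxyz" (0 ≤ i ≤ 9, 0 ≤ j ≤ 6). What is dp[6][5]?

   ''  x  z  y  x  y  z
''  0  0  0  0  0  0  0
 z  0  0  1  1  1  1  1
 x  0  1  1  1  2  2  2
 y  0  1  1  2  2  3  3
 z  0  1  2  2  2  3  4
 z  0  1  2  2  2  3  4
 y  0  1  2  3  3  3  4
 y  0  1  2  3  3  4  4
 z  0  1  2  3  3  4  5
 x  0  1  2  3  4  4  5

3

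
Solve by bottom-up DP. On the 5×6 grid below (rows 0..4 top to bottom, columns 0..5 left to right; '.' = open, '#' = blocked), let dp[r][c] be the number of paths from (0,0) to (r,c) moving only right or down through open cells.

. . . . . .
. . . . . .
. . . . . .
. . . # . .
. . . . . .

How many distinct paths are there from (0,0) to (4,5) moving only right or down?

66

r\c   0   1   2   3   4   5
  0   1   1   1   1   1   1
  1   1   2   3   4   5   6
  2   1   3   6  10  15  21
  3   1   4  10   0  15  36
  4   1   5  15  15  30  66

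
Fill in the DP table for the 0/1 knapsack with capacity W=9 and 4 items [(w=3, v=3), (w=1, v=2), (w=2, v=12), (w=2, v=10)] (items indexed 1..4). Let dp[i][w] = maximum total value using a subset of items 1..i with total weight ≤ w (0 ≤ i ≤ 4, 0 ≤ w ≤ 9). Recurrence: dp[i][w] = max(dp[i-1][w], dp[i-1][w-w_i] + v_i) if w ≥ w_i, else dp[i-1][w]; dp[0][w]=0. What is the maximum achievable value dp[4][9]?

i\w   0   1   2   3   4   5   6   7   8   9
  0   0   0   0   0   0   0   0   0   0   0
  1   0   0   0   3   3   3   3   3   3   3
  2   0   2   2   3   5   5   5   5   5   5
  3   0   2  12  14  14  15  17  17  17  17
  4   0   2  12  14  22  24  24  25  27  27

27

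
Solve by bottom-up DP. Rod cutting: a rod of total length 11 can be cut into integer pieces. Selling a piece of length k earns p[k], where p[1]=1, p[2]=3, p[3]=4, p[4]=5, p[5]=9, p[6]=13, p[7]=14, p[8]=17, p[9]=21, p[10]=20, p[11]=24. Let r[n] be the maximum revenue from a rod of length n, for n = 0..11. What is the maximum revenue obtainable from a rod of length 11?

24

   n    0    1    2    3    4    5    6    7    8    9   10   11
r[n]    0    1    3    4    6    9   13   14   17   21   22   24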